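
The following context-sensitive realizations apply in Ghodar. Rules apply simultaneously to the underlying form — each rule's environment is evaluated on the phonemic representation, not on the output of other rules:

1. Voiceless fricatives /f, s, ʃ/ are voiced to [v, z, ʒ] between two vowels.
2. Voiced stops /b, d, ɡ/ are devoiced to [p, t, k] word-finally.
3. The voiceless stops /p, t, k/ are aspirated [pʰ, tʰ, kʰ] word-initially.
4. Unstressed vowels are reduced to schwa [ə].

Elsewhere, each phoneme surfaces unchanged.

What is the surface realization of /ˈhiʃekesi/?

[ˈhiʒəkəzə]

/h/ (word-initial): no rule targets it → [h].
/i/ — between /h/ and /ʃ/; rule 4 does not apply here → [i].
Rule 1 applies to /ʃ/ (between /i/ and /e/: between two vowels) → [ʒ].
/e/ — between /ʃ/ and /k/, in an unstressed syllable — surfaces as [ə] (rule 4).
/k/ (between /e/ and /e/) is in the target of rule 3 but the environment (word-initially) is not met → [k].
/e/ (between /k/ and /s/) occurs in an unstressed syllable → [ə] by rule 4.
/s/ (between /e/ and /i/) occurs between two vowels → [z] by rule 1.
/i/ (word-final): in an unstressed syllable, so rule 4 applies → [ə].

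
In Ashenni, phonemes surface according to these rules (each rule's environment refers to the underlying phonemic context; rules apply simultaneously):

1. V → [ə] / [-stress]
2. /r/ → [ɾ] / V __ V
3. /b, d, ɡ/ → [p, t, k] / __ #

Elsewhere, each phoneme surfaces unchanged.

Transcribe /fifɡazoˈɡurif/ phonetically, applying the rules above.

[fəfɡəzəˈɡuɾəf]

/f/ — not in any rule's target class → [f].
/i/ — between /f/ and /f/, in an unstressed syllable — surfaces as [ə] (rule 1).
/f/ (between /i/ and /ɡ/): no rule targets it → [f].
/ɡ/ (between /f/ and /a/) is in the target of rule 3 but the environment (word-finally) is not met → [ɡ].
/a/ — between /ɡ/ and /z/, in an unstressed syllable — surfaces as [ə] (rule 1).
/z/ stays [z].
/o/ meets the environment for rule 1 (in an unstressed syllable) → [ə].
/ɡ/ (between /o/ and /u/) fails the environment for rule 3, so it stays [ɡ].
/u/ (between /ɡ/ and /r/) fails the environment for rule 1, so it stays [u].
/r/ (between /u/ and /i/) occurs between two vowels → [ɾ] by rule 2.
/i/ — between /r/ and /f/, in an unstressed syllable — surfaces as [ə] (rule 1).
/f/ (word-final): no rule targets it → [f].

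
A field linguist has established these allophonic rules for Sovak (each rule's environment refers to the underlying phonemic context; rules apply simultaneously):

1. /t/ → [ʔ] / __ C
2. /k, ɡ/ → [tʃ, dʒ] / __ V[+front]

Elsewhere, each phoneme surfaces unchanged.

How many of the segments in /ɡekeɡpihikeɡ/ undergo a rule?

Segments that undergo a rule: /ɡ/ → [dʒ] (rule 2); /k/ → [tʃ] (rule 2); /k/ → [tʃ] (rule 2).
All other segments surface unchanged.

3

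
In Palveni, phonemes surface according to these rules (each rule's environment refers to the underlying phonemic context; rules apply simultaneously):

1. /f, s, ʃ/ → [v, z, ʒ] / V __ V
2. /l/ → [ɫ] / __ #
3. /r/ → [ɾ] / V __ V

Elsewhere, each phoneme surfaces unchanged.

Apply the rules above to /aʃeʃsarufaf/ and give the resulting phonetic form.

[aʒeʃsaɾuvaf]

/a/ (word-initial) is unaffected → [a].
/ʃ/ (between /a/ and /e/) occurs between two vowels → [ʒ] by rule 1.
/e/ — not in any rule's target class → [e].
/ʃ/ — between /e/ and /s/; rule 1 does not apply here → [ʃ].
/s/ — between /ʃ/ and /a/; rule 1 does not apply here → [s].
/a/ (between /s/ and /r/): no rule targets it → [a].
/r/ (between /a/ and /u/): between two vowels, so rule 3 applies → [ɾ].
/u/ stays [u].
/f/ — between /u/ and /a/, between two vowels — surfaces as [v] (rule 1).
/a/ stays [a].
/f/ (word-final) is in the target of rule 1 but the environment (between two vowels) is not met → [f].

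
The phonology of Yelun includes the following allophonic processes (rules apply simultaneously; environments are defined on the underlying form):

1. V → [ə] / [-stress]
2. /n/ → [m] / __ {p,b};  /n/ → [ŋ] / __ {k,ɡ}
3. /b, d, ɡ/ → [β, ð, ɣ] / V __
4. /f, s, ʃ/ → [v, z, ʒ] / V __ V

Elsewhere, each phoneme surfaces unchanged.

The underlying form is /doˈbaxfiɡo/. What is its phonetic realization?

/d/ (word-initial) fails the environment for rule 3, so it stays [d].
/o/ (between /d/ and /b/): in an unstressed syllable, so rule 1 applies → [ə].
Rule 3 applies to /b/ (between /o/ and /a/: immediately after a vowel) → [β].
/a/ (between /b/ and /x/) is in the target of rule 1 but the environment (in an unstressed syllable) is not met → [a].
/x/ — not in any rule's target class → [x].
/f/ (between /x/ and /i/) is in the target of rule 4 but the environment (between two vowels) is not met → [f].
/i/ (between /f/ and /ɡ/): in an unstressed syllable, so rule 1 applies → [ə].
/ɡ/ — between /i/ and /o/, immediately after a vowel — surfaces as [ɣ] (rule 3).
/o/ (word-final): in an unstressed syllable, so rule 1 applies → [ə].

[dəˈβaxfəɣə]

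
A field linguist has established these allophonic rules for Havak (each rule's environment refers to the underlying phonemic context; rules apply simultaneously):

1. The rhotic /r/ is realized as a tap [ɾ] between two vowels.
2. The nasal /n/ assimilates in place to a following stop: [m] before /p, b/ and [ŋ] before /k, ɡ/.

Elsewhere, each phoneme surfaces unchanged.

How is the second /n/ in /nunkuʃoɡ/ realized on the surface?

/n/ meets the environment for rule 2 (before a labial or velar stop) → [ŋ].

[ŋ]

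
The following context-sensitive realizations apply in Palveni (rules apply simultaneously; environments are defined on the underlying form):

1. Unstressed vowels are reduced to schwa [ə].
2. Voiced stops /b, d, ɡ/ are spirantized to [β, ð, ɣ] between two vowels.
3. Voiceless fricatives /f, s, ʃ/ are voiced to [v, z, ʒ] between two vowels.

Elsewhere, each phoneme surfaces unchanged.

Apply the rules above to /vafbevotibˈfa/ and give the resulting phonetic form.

[vəfbəvətəbˈfa]

/a/ (between /v/ and /f/) occurs in an unstressed syllable → [ə] by rule 1.
/f/ (between /a/ and /b/) is in the target of rule 3 but the environment (between two vowels) is not met → [f].
/b/ (between /f/ and /e/) is in the target of rule 2 but the environment (between two vowels) is not met → [b].
/e/ — between /b/ and /v/, in an unstressed syllable — surfaces as [ə] (rule 1).
/o/ (between /v/ and /t/) occurs in an unstressed syllable → [ə] by rule 1.
Rule 1 applies to /i/ (between /t/ and /b/: in an unstressed syllable) → [ə].
/b/ (between /i/ and /f/) fails the environment for rule 2, so it stays [b].
/f/ (between /b/ and /a/): rule 3 targets it, but not between two vowels → unchanged [f].
/a/ — word-final; rule 1 does not apply here → [a].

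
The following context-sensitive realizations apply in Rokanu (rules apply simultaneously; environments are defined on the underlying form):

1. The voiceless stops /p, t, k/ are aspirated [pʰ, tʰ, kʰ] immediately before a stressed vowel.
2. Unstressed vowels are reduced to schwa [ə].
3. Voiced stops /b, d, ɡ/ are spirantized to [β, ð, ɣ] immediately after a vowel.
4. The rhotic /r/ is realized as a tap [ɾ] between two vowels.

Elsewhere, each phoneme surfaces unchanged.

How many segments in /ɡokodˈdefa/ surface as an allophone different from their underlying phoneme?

Segments that undergo a rule: /o/ → [ə] (rule 2); /o/ → [ə] (rule 2); /d/ → [ð] (rule 3); /a/ → [ə] (rule 2).
All other segments surface unchanged.

4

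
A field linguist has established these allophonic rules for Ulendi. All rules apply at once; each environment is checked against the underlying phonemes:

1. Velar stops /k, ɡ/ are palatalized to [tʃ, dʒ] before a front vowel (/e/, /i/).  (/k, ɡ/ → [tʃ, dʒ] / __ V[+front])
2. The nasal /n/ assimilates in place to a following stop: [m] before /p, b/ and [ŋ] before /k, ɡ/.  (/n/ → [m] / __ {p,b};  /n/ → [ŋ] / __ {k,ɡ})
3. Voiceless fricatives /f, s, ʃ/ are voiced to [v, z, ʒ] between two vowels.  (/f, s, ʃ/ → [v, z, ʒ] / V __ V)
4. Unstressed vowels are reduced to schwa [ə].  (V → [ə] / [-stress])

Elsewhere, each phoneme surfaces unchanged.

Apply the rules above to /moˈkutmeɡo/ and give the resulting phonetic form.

[məˈkutməɡə]

/m/ (word-initial): no rule targets it → [m].
/o/ (between /m/ and /k/) occurs in an unstressed syllable → [ə] by rule 4.
/k/ — between /o/ and /u/; rule 1 does not apply here → [k].
/u/ (between /k/ and /t/): rule 4 targets it, but not in an unstressed syllable → unchanged [u].
/t/ (between /u/ and /m/) is unaffected → [t].
/m/ (between /t/ and /e/): no rule targets it → [m].
/e/ (between /m/ and /ɡ/) occurs in an unstressed syllable → [ə] by rule 4.
/ɡ/ (between /e/ and /o/) is in the target of rule 1 but the environment (before a front vowel) is not met → [ɡ].
/o/ (word-final) occurs in an unstressed syllable → [ə] by rule 4.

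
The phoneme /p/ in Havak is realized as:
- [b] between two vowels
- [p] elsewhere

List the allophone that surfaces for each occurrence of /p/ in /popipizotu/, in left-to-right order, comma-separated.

Occurrence 1 (position 1): no conditioning environment matches → elsewhere allophone [p].
Occurrence 2 (position 3): between two vowels → [b].
Occurrence 3 (position 5): between two vowels → [b].

[p], [b], [b]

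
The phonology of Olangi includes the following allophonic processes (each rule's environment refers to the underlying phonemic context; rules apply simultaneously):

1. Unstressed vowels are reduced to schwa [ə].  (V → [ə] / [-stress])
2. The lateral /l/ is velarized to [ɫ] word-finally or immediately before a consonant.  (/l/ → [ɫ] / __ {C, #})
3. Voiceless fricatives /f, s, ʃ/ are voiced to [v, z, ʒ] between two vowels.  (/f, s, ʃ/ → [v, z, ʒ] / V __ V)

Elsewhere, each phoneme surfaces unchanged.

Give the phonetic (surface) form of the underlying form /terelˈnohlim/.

[tərəɫˈnohləm]

/e/ (between /t/ and /r/) occurs in an unstressed syllable → [ə] by rule 1.
/e/ (between /r/ and /l/) occurs in an unstressed syllable → [ə] by rule 1.
Rule 2 applies to /l/ (between /e/ and /n/: word-finally or immediately before a consonant) → [ɫ].
/o/ (between /n/ and /h/) is in the target of rule 1 but the environment (in an unstressed syllable) is not met → [o].
/l/ — between /h/ and /i/; rule 2 does not apply here → [l].
/i/ (between /l/ and /m/) occurs in an unstressed syllable → [ə] by rule 1.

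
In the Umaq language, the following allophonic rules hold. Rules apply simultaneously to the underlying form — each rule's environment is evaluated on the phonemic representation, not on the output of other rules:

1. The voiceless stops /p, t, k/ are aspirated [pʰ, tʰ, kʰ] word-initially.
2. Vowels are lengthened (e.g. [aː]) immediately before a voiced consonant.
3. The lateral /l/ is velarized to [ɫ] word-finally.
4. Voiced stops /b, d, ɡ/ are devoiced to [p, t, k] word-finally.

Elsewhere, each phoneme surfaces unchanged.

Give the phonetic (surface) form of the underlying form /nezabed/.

/n/ stays [n].
/e/ — between /n/ and /z/, before a voiced consonant — surfaces as [eː] (rule 2).
/z/ (between /e/ and /a/) is unaffected → [z].
/a/ (between /z/ and /b/) occurs before a voiced consonant → [aː] by rule 2.
/b/ — between /a/ and /e/; rule 4 does not apply here → [b].
/e/ — between /b/ and /d/, before a voiced consonant — surfaces as [eː] (rule 2).
/d/ (word-final) occurs word-finally → [t] by rule 4.

[neːzaːbeːt]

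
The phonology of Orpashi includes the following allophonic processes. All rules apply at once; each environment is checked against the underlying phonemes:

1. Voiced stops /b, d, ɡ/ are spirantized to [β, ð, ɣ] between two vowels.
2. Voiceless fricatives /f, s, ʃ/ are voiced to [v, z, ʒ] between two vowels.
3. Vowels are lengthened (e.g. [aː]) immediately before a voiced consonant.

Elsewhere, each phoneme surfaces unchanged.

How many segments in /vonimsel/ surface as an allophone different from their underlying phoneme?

3

Segments that undergo a rule: /o/ → [oː] (rule 3); /i/ → [iː] (rule 3); /e/ → [eː] (rule 3).
All other segments surface unchanged.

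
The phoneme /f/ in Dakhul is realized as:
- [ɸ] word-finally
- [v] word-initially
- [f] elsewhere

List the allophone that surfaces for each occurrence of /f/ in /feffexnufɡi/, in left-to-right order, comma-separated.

[v], [f], [f], [f]

Occurrence 1 (position 1): word-initially → [v].
Occurrence 2 (position 3): no conditioning environment matches → elsewhere allophone [f].
Occurrence 3 (position 4): no conditioning environment matches → elsewhere allophone [f].
Occurrence 4 (position 9): no conditioning environment matches → elsewhere allophone [f].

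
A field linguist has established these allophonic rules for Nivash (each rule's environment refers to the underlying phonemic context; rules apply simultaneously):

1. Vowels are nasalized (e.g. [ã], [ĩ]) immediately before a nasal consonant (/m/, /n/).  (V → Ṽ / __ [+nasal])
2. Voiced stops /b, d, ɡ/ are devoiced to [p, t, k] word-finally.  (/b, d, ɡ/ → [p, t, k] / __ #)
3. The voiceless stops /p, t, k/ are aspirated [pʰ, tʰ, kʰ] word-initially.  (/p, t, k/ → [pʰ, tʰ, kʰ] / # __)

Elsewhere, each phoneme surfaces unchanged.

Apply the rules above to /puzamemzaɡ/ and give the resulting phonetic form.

[pʰuzãmẽmzak]

Rule 3 applies to /p/ (word-initial: word-initially) → [pʰ].
/u/ — between /p/ and /z/; rule 1 does not apply here → [u].
/z/ (between /u/ and /a/) is unaffected → [z].
/a/ meets the environment for rule 1 (before a nasal consonant) → [ã].
/m/ stays [m].
/e/ (between /m/ and /m/) occurs before a nasal consonant → [ẽ] by rule 1.
/m/ (between /e/ and /z/) is unaffected → [m].
/z/ (between /m/ and /a/): no rule targets it → [z].
/a/ (between /z/ and /ɡ/) fails the environment for rule 1, so it stays [a].
/ɡ/ meets the environment for rule 2 (word-finally) → [k].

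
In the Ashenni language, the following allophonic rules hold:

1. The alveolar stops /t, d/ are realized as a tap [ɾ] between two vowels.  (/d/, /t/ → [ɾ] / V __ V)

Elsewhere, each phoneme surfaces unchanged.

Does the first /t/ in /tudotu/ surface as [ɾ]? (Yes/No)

No

/t/ — word-initial; rule 1 does not apply here → [t].
The actual realization is [t], not [ɾ].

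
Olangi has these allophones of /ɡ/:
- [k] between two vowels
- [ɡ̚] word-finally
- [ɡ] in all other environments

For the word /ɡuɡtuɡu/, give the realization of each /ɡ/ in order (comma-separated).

Occurrence 1 (position 1): no conditioning environment matches → elsewhere allophone [ɡ].
Occurrence 2 (position 3): no conditioning environment matches → elsewhere allophone [ɡ].
Occurrence 3 (position 6): between two vowels → [k].

[ɡ], [ɡ], [k]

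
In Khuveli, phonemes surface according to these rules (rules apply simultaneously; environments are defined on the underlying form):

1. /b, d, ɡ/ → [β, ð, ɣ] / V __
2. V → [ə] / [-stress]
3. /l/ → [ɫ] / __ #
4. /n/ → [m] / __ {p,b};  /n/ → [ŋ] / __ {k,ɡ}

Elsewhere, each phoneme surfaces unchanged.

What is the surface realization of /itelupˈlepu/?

/i/ — word-initial, in an unstressed syllable — surfaces as [ə] (rule 2).
/t/ (between /i/ and /e/): no rule targets it → [t].
/e/ — between /t/ and /l/, in an unstressed syllable — surfaces as [ə] (rule 2).
/l/ (between /e/ and /u/): rule 3 targets it, but not word-finally → unchanged [l].
Rule 2 applies to /u/ (between /l/ and /p/: in an unstressed syllable) → [ə].
/p/ (between /u/ and /l/) is unaffected → [p].
/l/ (between /p/ and /e/): rule 3 targets it, but not word-finally → unchanged [l].
/e/ (between /l/ and /p/) is in the target of rule 2 but the environment (in an unstressed syllable) is not met → [e].
/p/ — not in any rule's target class → [p].
/u/ — word-final, in an unstressed syllable — surfaces as [ə] (rule 2).

[ətələpˈlepə]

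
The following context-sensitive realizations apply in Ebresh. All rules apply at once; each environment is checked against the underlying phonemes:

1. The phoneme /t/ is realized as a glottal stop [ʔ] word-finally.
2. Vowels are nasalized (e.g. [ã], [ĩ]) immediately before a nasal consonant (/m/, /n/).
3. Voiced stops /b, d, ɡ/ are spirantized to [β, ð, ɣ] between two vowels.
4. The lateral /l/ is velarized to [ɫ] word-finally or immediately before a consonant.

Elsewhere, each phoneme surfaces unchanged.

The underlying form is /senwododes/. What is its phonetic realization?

/e/ (between /s/ and /n/) occurs before a nasal consonant → [ẽ] by rule 2.
/o/ — between /w/ and /d/; rule 2 does not apply here → [o].
/d/ meets the environment for rule 3 (between two vowels) → [ð].
/o/ (between /d/ and /d/) is in the target of rule 2 but the environment (before a nasal consonant) is not met → [o].
/d/ — between /o/ and /e/, between two vowels — surfaces as [ð] (rule 3).
/e/ (between /d/ and /s/): rule 2 targets it, but not before a nasal consonant → unchanged [e].

[sẽnwoðoðes]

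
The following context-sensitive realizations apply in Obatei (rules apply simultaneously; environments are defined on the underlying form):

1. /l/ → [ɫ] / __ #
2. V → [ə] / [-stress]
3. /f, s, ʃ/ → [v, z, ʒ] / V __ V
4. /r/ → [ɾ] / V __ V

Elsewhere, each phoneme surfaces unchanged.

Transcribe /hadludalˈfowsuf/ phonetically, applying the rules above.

[hədlədəlˈfowsəf]

/a/ (between /h/ and /d/): in an unstressed syllable, so rule 2 applies → [ə].
/l/ — between /d/ and /u/; rule 1 does not apply here → [l].
Rule 2 applies to /u/ (between /l/ and /d/: in an unstressed syllable) → [ə].
/a/ meets the environment for rule 2 (in an unstressed syllable) → [ə].
/l/ (between /a/ and /f/) fails the environment for rule 1, so it stays [l].
/f/ (between /l/ and /o/) is in the target of rule 3 but the environment (between two vowels) is not met → [f].
/o/ — between /f/ and /w/; rule 2 does not apply here → [o].
/s/ (between /w/ and /u/) fails the environment for rule 3, so it stays [s].
/u/ meets the environment for rule 2 (in an unstressed syllable) → [ə].
/f/ (word-final): rule 3 targets it, but not between two vowels → unchanged [f].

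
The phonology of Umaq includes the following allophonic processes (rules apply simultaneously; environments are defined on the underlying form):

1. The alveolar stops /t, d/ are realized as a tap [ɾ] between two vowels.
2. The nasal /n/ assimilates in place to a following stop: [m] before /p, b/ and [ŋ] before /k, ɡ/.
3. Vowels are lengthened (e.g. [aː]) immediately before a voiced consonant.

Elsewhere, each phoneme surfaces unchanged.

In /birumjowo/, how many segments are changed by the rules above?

Segments that undergo a rule: /i/ → [iː] (rule 3); /u/ → [uː] (rule 3); /o/ → [oː] (rule 3).
All other segments surface unchanged.

3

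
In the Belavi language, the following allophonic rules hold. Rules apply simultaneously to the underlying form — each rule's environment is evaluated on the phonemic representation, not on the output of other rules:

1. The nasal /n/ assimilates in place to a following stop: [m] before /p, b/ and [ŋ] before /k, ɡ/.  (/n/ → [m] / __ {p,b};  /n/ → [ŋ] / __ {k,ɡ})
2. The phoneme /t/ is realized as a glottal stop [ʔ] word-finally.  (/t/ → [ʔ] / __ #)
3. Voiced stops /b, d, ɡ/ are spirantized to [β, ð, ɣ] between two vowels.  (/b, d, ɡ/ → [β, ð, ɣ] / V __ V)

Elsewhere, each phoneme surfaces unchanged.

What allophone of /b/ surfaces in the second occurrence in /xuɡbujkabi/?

[β]

Rule 3 applies to /b/ (between /a/ and /i/: between two vowels) → [β].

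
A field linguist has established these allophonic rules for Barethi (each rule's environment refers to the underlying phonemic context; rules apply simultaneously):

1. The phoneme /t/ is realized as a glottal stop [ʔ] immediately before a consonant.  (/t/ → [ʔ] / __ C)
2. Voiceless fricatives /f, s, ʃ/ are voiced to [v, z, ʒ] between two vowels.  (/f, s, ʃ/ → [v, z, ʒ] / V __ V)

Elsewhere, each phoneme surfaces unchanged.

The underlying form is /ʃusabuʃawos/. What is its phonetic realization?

[ʃuzabuʒawos]

/ʃ/ — word-initial; rule 2 does not apply here → [ʃ].
/u/ stays [u].
/s/ (between /u/ and /a/): between two vowels, so rule 2 applies → [z].
/a/ (between /s/ and /b/): no rule targets it → [a].
/b/ stays [b].
/u/ (between /b/ and /ʃ/) is unaffected → [u].
/ʃ/ (between /u/ and /a/) occurs between two vowels → [ʒ] by rule 2.
/a/ — not in any rule's target class → [a].
/w/ stays [w].
/o/ stays [o].
/s/ (word-final) is in the target of rule 2 but the environment (between two vowels) is not met → [s].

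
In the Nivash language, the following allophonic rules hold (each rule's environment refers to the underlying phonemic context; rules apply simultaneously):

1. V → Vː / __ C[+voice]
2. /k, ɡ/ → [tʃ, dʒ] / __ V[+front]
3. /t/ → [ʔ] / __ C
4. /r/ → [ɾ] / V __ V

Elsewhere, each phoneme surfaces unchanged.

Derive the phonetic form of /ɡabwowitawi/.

[ɡaːbwoːwitaːwi]

/ɡ/ (word-initial) is in the target of rule 2 but the environment (before a front vowel) is not met → [ɡ].
Rule 1 applies to /a/ (between /ɡ/ and /b/: before a voiced consonant) → [aː].
/b/ (between /a/ and /w/): no rule targets it → [b].
/w/ — not in any rule's target class → [w].
/o/ meets the environment for rule 1 (before a voiced consonant) → [oː].
/w/ — not in any rule's target class → [w].
/i/ (between /w/ and /t/): rule 1 targets it, but not before a voiced consonant → unchanged [i].
/t/ (between /i/ and /a/): rule 3 targets it, but not immediately before a consonant → unchanged [t].
Rule 1 applies to /a/ (between /t/ and /w/: before a voiced consonant) → [aː].
/w/ stays [w].
/i/ — word-final; rule 1 does not apply here → [i].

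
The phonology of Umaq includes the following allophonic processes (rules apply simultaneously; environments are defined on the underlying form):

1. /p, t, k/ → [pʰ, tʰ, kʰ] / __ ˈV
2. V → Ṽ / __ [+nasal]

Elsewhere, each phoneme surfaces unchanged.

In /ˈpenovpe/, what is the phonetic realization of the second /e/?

[e]

/e/ — word-final; rule 2 does not apply here → [e].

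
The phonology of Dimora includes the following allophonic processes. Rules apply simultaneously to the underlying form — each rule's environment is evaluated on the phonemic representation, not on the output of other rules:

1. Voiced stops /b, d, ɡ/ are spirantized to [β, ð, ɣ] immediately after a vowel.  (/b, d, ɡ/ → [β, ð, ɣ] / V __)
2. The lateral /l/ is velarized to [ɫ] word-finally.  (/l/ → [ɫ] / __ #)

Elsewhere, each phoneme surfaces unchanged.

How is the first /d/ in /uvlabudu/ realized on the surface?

[ð]

/d/ — between /u/ and /u/, immediately after a vowel — surfaces as [ð] (rule 1).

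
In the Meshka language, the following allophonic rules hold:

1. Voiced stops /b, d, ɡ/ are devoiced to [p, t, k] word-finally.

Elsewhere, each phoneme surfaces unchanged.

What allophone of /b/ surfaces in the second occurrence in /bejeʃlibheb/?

[b]

/b/ — between /i/ and /h/; rule 1 does not apply here → [b].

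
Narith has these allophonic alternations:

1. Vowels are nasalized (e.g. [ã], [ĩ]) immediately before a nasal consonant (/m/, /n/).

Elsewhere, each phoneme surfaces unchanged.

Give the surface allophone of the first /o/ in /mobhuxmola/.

[o]

/o/ — between /m/ and /b/; rule 1 does not apply here → [o].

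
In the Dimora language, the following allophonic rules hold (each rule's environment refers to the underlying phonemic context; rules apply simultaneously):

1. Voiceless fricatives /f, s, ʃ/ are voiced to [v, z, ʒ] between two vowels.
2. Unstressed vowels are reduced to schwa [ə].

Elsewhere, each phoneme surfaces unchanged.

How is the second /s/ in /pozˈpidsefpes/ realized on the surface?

/s/ (word-final) fails the environment for rule 1, so it stays [s].

[s]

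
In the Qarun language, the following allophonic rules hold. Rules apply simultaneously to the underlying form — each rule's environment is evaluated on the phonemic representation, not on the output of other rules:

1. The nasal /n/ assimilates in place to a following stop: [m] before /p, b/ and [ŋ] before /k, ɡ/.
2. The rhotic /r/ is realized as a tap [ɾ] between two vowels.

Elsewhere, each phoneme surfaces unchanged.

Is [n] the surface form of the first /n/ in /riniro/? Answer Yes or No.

Yes

/n/ (between /i/ and /i/) fails the environment for rule 1, so it stays [n].
The actual realization is [n], which matches [n].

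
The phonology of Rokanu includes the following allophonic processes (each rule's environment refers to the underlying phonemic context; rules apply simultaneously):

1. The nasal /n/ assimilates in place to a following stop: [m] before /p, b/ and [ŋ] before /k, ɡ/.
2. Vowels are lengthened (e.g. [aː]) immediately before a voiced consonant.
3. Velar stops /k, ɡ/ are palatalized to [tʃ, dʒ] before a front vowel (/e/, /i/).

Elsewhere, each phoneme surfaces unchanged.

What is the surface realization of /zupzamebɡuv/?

/u/ — between /z/ and /p/; rule 2 does not apply here → [u].
/a/ meets the environment for rule 2 (before a voiced consonant) → [aː].
/e/ — between /m/ and /b/, before a voiced consonant — surfaces as [eː] (rule 2).
/ɡ/ — between /b/ and /u/; rule 3 does not apply here → [ɡ].
/u/ — between /ɡ/ and /v/, before a voiced consonant — surfaces as [uː] (rule 2).

[zupzaːmeːbɡuːv]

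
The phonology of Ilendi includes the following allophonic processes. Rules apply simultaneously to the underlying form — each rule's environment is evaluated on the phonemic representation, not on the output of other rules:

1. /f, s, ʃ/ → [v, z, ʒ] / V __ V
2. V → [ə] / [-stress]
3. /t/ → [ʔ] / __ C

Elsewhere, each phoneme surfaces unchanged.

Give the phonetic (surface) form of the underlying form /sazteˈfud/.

[səztəˈvud]

/s/ — word-initial; rule 1 does not apply here → [s].
/a/ — between /s/ and /z/, in an unstressed syllable — surfaces as [ə] (rule 2).
/z/ (between /a/ and /t/) is unaffected → [z].
/t/ (between /z/ and /e/): rule 3 targets it, but not immediately before a consonant → unchanged [t].
/e/ (between /t/ and /f/): in an unstressed syllable, so rule 2 applies → [ə].
/f/ — between /e/ and /u/, between two vowels — surfaces as [v] (rule 1).
/u/ (between /f/ and /d/): rule 2 targets it, but not in an unstressed syllable → unchanged [u].
/d/ (word-final): no rule targets it → [d].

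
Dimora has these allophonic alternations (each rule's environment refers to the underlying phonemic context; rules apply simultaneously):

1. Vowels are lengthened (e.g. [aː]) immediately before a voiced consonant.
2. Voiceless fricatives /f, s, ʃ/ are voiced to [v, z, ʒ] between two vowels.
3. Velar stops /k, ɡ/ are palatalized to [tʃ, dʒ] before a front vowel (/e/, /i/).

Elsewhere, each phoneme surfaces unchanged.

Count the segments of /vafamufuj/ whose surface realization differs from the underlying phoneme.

Segments that undergo a rule: /f/ → [v] (rule 2); /a/ → [aː] (rule 1); /f/ → [v] (rule 2); /u/ → [uː] (rule 1).
All other segments surface unchanged.

4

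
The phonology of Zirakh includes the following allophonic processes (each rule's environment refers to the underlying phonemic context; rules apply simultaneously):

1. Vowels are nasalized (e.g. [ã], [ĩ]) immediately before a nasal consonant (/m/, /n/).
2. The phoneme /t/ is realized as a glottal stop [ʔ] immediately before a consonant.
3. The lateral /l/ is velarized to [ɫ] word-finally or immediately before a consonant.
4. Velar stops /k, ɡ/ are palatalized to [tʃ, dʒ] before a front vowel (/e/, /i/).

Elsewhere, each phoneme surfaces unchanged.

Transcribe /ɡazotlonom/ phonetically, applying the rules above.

[ɡazoʔlõnõm]

/ɡ/ (word-initial) is in the target of rule 4 but the environment (before a front vowel) is not met → [ɡ].
/a/ (between /ɡ/ and /z/): rule 1 targets it, but not before a nasal consonant → unchanged [a].
/z/ (between /a/ and /o/): no rule targets it → [z].
/o/ (between /z/ and /t/): rule 1 targets it, but not before a nasal consonant → unchanged [o].
Rule 2 applies to /t/ (between /o/ and /l/: immediately before a consonant) → [ʔ].
/l/ (between /t/ and /o/) is in the target of rule 3 but the environment (word-finally or immediately before a consonant) is not met → [l].
/o/ (between /l/ and /n/): before a nasal consonant, so rule 1 applies → [õ].
/n/ (between /o/ and /o/): no rule targets it → [n].
Rule 1 applies to /o/ (between /n/ and /m/: before a nasal consonant) → [õ].
/m/ (word-final): no rule targets it → [m].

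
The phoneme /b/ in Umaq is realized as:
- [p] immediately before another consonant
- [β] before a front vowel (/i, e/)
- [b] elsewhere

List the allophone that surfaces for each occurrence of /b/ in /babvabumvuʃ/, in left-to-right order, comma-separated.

Occurrence 1 (position 1): no conditioning environment matches → elsewhere allophone [b].
Occurrence 2 (position 3): immediately before another consonant → [p].
Occurrence 3 (position 6): no conditioning environment matches → elsewhere allophone [b].

[b], [p], [b]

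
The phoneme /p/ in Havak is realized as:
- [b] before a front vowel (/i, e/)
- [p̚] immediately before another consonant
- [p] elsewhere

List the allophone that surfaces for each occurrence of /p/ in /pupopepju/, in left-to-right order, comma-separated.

Occurrence 1 (position 1): no conditioning environment matches → elsewhere allophone [p].
Occurrence 2 (position 3): no conditioning environment matches → elsewhere allophone [p].
Occurrence 3 (position 5): before a front vowel (/i, e/) → [b].
Occurrence 4 (position 7): immediately before another consonant → [p̚].

[p], [p], [b], [p̚]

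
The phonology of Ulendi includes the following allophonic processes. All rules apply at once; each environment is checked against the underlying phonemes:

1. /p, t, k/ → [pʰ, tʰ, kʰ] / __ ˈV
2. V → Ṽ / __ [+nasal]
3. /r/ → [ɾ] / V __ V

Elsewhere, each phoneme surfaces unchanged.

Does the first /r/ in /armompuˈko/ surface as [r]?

/r/ (between /a/ and /m/) is in the target of rule 3 but the environment (between two vowels) is not met → [r].
The actual realization is [r], which matches [r].

Yes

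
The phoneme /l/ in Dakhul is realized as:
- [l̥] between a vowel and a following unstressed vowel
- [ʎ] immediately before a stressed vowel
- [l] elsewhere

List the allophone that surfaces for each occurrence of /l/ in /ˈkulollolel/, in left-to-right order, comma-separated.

[l̥], [l], [l], [l̥], [l]

Occurrence 1 (position 3): between a vowel and a following unstressed vowel → [l̥].
Occurrence 2 (position 5): no conditioning environment matches → elsewhere allophone [l].
Occurrence 3 (position 6): no conditioning environment matches → elsewhere allophone [l].
Occurrence 4 (position 8): between a vowel and a following unstressed vowel → [l̥].
Occurrence 5 (position 10): no conditioning environment matches → elsewhere allophone [l].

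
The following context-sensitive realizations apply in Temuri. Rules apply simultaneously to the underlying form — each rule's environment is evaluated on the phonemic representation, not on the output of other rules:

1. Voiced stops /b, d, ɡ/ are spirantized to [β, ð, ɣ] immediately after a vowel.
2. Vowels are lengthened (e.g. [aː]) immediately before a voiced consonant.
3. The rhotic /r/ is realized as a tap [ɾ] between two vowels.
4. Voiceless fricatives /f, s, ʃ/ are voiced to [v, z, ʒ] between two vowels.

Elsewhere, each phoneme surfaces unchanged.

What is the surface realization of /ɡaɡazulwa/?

[ɡaːɣaːzuːlwa]

/ɡ/ (word-initial) fails the environment for rule 1, so it stays [ɡ].
/a/ (between /ɡ/ and /ɡ/): before a voiced consonant, so rule 2 applies → [aː].
/ɡ/ meets the environment for rule 1 (immediately after a vowel) → [ɣ].
Rule 2 applies to /a/ (between /ɡ/ and /z/: before a voiced consonant) → [aː].
/z/ (between /a/ and /u/): no rule targets it → [z].
/u/ (between /z/ and /l/): before a voiced consonant, so rule 2 applies → [uː].
/l/ (between /u/ and /w/): no rule targets it → [l].
/w/ (between /l/ and /a/): no rule targets it → [w].
/a/ (word-final): rule 2 targets it, but not before a voiced consonant → unchanged [a].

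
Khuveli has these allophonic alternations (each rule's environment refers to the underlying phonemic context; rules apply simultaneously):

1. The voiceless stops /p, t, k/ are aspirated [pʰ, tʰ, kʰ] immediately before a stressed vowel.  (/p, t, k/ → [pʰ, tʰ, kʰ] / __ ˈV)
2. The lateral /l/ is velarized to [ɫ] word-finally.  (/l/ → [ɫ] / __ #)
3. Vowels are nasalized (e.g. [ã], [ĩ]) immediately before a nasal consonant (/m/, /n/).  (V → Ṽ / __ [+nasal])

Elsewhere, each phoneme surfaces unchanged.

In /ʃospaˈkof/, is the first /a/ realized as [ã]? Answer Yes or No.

/a/ (between /p/ and /k/) is in the target of rule 3 but the environment (before a nasal consonant) is not met → [a].
The actual realization is [a], not [ã].

No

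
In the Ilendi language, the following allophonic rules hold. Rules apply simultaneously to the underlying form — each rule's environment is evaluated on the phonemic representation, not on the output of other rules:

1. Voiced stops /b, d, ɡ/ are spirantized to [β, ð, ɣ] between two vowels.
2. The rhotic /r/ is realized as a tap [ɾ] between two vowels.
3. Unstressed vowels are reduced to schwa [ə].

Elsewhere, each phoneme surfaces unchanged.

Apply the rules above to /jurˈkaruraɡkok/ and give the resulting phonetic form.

/u/ (between /j/ and /r/) occurs in an unstressed syllable → [ə] by rule 3.
/r/ (between /u/ and /k/) fails the environment for rule 2, so it stays [r].
/a/ (between /k/ and /r/) is in the target of rule 3 but the environment (in an unstressed syllable) is not met → [a].
/r/ (between /a/ and /u/): between two vowels, so rule 2 applies → [ɾ].
/u/ meets the environment for rule 3 (in an unstressed syllable) → [ə].
/r/ (between /u/ and /a/) occurs between two vowels → [ɾ] by rule 2.
/a/ — between /r/ and /ɡ/, in an unstressed syllable — surfaces as [ə] (rule 3).
/ɡ/ (between /a/ and /k/) fails the environment for rule 1, so it stays [ɡ].
/o/ (between /k/ and /k/) occurs in an unstressed syllable → [ə] by rule 3.

[jərˈkaɾəɾəɡkək]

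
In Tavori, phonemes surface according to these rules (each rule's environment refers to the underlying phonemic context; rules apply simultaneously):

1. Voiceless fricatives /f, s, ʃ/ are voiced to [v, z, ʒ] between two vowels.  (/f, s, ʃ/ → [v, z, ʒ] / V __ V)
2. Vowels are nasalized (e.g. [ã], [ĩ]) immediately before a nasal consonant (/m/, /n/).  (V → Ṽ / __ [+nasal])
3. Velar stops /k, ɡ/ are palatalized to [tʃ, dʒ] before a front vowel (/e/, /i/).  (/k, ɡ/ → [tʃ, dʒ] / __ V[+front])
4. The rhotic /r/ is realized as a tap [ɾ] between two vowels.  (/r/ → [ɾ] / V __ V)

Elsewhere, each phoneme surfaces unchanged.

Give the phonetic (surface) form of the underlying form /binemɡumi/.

[bĩnẽmɡũmi]

/b/ — not in any rule's target class → [b].
/i/ meets the environment for rule 2 (before a nasal consonant) → [ĩ].
/n/ (between /i/ and /e/) is unaffected → [n].
/e/ — between /n/ and /m/, before a nasal consonant — surfaces as [ẽ] (rule 2).
/m/ (between /e/ and /ɡ/) is unaffected → [m].
/ɡ/ — between /m/ and /u/; rule 3 does not apply here → [ɡ].
/u/ — between /ɡ/ and /m/, before a nasal consonant — surfaces as [ũ] (rule 2).
/m/ — not in any rule's target class → [m].
/i/ (word-final) fails the environment for rule 2, so it stays [i].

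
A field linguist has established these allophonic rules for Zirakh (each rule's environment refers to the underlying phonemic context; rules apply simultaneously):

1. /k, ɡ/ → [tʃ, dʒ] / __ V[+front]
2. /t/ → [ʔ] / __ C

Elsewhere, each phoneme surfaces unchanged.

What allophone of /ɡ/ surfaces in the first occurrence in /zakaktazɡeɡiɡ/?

Rule 1 applies to /ɡ/ (between /z/ and /e/: before a front vowel) → [dʒ].

[dʒ]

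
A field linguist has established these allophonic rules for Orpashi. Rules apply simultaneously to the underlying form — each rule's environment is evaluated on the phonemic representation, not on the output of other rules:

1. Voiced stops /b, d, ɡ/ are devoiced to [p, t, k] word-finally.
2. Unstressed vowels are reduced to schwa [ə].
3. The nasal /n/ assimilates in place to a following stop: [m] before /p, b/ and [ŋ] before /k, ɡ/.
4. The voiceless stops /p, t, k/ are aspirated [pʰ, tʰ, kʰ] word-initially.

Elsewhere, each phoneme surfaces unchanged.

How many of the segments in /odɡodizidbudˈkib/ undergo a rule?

6

Segments that undergo a rule: /o/ → [ə] (rule 2); /o/ → [ə] (rule 2); /i/ → [ə] (rule 2); /i/ → [ə] (rule 2); /u/ → [ə] (rule 2); /b/ → [p] (rule 1).
All other segments surface unchanged.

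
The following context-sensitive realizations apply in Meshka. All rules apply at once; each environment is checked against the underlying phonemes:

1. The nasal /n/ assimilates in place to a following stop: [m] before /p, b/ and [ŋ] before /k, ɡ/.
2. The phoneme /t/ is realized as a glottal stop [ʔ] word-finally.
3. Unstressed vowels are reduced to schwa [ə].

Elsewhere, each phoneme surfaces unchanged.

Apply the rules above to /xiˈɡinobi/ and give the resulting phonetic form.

/x/ — not in any rule's target class → [x].
/i/ meets the environment for rule 3 (in an unstressed syllable) → [ə].
/ɡ/ stays [ɡ].
/i/ — between /ɡ/ and /n/; rule 3 does not apply here → [i].
/n/ (between /i/ and /o/): rule 1 targets it, but not before a labial or velar stop → unchanged [n].
/o/ (between /n/ and /b/): in an unstressed syllable, so rule 3 applies → [ə].
/b/ (between /o/ and /i/) is unaffected → [b].
/i/ — word-final, in an unstressed syllable — surfaces as [ə] (rule 3).

[xəˈɡinəbə]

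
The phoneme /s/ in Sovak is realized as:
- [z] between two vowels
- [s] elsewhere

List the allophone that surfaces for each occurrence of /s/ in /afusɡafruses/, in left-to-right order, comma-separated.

[s], [z], [s]

Occurrence 1 (position 4): no conditioning environment matches → elsewhere allophone [s].
Occurrence 2 (position 10): between two vowels → [z].
Occurrence 3 (position 12): no conditioning environment matches → elsewhere allophone [s].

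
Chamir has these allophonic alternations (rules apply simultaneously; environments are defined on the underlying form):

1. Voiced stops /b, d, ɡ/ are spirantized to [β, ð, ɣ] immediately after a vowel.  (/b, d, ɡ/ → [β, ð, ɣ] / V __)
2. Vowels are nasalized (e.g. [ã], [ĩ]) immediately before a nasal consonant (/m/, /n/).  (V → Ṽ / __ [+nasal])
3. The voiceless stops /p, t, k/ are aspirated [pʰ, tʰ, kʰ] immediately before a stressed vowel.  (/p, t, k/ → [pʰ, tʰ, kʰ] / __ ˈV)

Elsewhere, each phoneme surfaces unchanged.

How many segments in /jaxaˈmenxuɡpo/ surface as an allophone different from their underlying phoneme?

3

Segments that undergo a rule: /a/ → [ã] (rule 2); /e/ → [ẽ] (rule 2); /ɡ/ → [ɣ] (rule 1).
All other segments surface unchanged.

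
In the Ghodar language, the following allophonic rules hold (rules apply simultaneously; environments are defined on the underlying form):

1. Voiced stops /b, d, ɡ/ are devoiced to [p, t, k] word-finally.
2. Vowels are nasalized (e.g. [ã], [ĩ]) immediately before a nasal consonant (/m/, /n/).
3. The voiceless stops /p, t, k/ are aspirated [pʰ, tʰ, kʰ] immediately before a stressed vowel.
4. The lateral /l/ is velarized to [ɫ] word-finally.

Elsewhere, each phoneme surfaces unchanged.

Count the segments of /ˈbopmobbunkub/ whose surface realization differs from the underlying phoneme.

2

Segments that undergo a rule: /u/ → [ũ] (rule 2); /b/ → [p] (rule 1).
All other segments surface unchanged.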